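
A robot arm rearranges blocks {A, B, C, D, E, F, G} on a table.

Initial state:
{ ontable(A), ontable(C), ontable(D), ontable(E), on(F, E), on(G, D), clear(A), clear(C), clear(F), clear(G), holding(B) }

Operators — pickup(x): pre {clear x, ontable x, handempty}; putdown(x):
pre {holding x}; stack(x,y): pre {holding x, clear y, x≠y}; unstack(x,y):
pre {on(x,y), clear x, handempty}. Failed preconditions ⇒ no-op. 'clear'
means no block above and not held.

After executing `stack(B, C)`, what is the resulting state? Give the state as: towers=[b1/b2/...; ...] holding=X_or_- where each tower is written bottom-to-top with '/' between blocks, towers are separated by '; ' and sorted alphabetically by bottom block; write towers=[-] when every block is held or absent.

towers=[A; C/B; D/G; E/F] holding=-

before: towers=[A; C; D/G; E/F] holding=B
pre[stack(B, C)]: holding(B) yes, clear(C) yes, B≠C yes
all met → apply stack(B, C)
after:  towers=[A; C/B; D/G; E/F] holding=-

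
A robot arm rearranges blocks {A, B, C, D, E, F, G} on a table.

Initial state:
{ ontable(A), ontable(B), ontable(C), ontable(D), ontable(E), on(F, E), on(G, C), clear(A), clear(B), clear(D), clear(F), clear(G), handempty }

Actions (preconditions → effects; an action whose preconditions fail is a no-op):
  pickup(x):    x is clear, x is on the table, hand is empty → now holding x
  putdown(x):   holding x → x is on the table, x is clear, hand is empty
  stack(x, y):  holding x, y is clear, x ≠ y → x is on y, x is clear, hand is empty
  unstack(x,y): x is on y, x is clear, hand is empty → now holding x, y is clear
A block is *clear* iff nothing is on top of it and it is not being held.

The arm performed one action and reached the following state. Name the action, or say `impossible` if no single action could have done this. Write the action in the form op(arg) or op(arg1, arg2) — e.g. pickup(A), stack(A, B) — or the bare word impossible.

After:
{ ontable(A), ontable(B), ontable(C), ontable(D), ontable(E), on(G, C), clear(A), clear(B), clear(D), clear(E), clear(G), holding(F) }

target: towers=[A; B; C/G; D; E] holding=F
         pickup(B) → towers=[A; C/G; D; E/F] holding=B
     unstack(F, E) → towers=[A; B; C/G; D; E] holding=F  ← match
     unstack(G, C) → towers=[A; B; C; D; E/F] holding=G
         pickup(D) → towers=[A; B; C/G; E/F] holding=D
         pickup(A) → towers=[B; C/G; D; E/F] holding=A

unstack(F, E)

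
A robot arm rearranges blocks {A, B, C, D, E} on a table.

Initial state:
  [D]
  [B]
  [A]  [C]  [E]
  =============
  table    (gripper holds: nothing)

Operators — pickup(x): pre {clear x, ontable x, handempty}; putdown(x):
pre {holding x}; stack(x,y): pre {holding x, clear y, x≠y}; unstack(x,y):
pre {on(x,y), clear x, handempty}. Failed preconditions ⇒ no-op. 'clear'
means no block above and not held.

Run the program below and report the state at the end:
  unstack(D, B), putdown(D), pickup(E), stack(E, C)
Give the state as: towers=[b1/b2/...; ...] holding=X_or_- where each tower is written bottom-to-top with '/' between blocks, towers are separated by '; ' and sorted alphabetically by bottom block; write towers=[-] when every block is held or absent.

towers=[A/B; C/E; D] holding=-

step 1 (unstack(D, B)): towers=[A/B; C; E] holding=D
step 2 (putdown(D)): towers=[A/B; C; D; E] holding=-
step 3 (pickup(E)): towers=[A/B; C; D] holding=E
step 4 (stack(E, C)): towers=[A/B; C/E; D] holding=-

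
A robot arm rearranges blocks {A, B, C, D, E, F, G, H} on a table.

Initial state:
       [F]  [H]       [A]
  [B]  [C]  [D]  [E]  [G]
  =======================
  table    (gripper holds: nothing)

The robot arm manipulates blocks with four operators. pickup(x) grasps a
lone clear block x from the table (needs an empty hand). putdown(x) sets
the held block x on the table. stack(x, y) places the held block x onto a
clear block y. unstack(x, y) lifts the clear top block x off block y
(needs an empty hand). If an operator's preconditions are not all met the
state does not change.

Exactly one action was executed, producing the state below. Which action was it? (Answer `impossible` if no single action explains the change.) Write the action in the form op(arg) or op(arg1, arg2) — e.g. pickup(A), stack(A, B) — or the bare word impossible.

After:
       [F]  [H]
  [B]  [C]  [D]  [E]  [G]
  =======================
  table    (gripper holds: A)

unstack(A, G)

target: towers=[B; C/F; D/H; E; G] holding=A
     unstack(A, G) → towers=[B; C/F; D/H; E; G] holding=A  ← match
         pickup(E) → towers=[B; C/F; D/H; G/A] holding=E
     unstack(H, D) → towers=[B; C/F; D; E; G/A] holding=H
         pickup(B) → towers=[C/F; D/H; E; G/A] holding=B
     unstack(F, C) → towers=[B; C; D/H; E; G/A] holding=F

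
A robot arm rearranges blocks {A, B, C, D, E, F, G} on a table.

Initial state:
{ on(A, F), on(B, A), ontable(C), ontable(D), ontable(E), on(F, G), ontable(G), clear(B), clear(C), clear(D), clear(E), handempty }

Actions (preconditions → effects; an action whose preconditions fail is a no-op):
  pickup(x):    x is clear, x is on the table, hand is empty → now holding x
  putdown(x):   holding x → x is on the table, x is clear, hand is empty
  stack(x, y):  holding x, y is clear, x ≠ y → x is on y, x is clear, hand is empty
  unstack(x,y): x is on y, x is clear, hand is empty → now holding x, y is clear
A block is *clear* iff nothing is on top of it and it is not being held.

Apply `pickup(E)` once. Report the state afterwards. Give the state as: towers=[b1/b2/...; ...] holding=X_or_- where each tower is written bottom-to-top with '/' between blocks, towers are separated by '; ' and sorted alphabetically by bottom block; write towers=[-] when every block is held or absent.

towers=[C; D; G/F/A/B] holding=E

before: towers=[C; D; E; G/F/A/B] holding=-
pre[pickup(E)]: clear(E) yes, ontable(E) yes, handempty yes
all met → apply pickup(E)
after:  towers=[C; D; G/F/A/B] holding=E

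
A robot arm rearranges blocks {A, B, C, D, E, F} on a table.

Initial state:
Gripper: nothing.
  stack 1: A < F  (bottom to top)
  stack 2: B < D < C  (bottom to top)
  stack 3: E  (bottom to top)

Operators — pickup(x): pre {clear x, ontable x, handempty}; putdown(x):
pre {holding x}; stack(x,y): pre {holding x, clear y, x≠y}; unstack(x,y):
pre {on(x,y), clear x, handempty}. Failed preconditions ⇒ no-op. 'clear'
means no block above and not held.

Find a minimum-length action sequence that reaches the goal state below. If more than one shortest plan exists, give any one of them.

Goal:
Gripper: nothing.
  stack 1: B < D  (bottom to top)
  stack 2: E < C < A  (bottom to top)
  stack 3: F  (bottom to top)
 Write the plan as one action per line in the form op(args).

unstack(F, A)
putdown(F)
unstack(C, D)
stack(C, E)
pickup(A)
stack(A, C)

step 1 (unstack(F, A)): towers=[A; B/D/C; E] holding=F
step 2 (putdown(F)): towers=[A; B/D/C; E; F] holding=-
step 3 (unstack(C, D)): towers=[A; B/D; E; F] holding=C
step 4 (stack(C, E)): towers=[A; B/D; E/C; F] holding=-
step 5 (pickup(A)): towers=[B/D; E/C; F] holding=A
step 6 (stack(A, C)): towers=[B/D; E/C/A; F] holding=-
goal check: towers=[B/D; E/C/A; F] holding=- — reached (length 6, optimal by BFS)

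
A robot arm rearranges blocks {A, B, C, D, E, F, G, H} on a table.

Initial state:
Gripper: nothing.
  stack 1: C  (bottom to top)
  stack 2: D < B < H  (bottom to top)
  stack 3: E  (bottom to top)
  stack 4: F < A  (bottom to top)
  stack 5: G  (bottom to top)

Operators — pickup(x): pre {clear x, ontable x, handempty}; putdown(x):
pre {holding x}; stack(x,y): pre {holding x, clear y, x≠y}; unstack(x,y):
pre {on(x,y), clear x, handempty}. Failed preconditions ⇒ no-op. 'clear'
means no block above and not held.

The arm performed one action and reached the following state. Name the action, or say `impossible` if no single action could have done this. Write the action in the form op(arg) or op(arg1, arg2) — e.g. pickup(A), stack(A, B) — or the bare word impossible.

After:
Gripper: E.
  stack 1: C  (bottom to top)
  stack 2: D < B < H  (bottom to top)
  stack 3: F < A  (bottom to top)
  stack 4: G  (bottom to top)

target: towers=[C; D/B/H; F/A; G] holding=E
         pickup(G) → towers=[C; D/B/H; E; F/A] holding=G
     unstack(A, F) → towers=[C; D/B/H; E; F; G] holding=A
         pickup(E) → towers=[C; D/B/H; F/A; G] holding=E  ← match
     unstack(H, B) → towers=[C; D/B; E; F/A; G] holding=H
         pickup(C) → towers=[D/B/H; E; F/A; G] holding=C

pickup(E)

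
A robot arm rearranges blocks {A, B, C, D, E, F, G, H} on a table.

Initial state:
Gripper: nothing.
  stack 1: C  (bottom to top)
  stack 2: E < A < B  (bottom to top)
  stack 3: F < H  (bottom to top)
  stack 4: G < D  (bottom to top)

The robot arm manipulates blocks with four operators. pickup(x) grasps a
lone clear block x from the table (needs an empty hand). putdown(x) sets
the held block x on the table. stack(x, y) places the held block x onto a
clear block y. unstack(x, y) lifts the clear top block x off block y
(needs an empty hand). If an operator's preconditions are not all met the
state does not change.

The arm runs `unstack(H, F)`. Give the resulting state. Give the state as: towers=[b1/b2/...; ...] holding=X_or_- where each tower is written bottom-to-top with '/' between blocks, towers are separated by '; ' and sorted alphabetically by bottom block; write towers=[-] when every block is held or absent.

towers=[C; E/A/B; F; G/D] holding=H

before: towers=[C; E/A/B; F/H; G/D] holding=-
pre[unstack(H, F)]: on(H,F) yes, clear(H) yes, handempty yes
all met → apply unstack(H, F)
after:  towers=[C; E/A/B; F; G/D] holding=H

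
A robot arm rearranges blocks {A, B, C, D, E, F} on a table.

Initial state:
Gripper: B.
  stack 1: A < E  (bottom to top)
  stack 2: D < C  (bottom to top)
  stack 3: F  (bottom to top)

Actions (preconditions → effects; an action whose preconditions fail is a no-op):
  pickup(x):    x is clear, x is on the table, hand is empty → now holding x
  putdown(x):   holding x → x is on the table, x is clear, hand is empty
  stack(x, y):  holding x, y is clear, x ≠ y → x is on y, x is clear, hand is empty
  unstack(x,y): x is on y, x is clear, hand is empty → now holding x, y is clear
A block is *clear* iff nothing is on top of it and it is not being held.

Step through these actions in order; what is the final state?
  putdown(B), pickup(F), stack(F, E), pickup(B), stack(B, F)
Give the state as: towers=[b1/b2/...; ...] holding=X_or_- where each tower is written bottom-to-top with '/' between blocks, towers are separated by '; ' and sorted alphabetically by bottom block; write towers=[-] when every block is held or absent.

step 1 (putdown(B)): towers=[A/E; B; D/C; F] holding=-
step 2 (pickup(F)): towers=[A/E; B; D/C] holding=F
step 3 (stack(F, E)): towers=[A/E/F; B; D/C] holding=-
step 4 (pickup(B)): towers=[A/E/F; D/C] holding=B
step 5 (stack(B, F)): towers=[A/E/F/B; D/C] holding=-

towers=[A/E/F/B; D/C] holding=-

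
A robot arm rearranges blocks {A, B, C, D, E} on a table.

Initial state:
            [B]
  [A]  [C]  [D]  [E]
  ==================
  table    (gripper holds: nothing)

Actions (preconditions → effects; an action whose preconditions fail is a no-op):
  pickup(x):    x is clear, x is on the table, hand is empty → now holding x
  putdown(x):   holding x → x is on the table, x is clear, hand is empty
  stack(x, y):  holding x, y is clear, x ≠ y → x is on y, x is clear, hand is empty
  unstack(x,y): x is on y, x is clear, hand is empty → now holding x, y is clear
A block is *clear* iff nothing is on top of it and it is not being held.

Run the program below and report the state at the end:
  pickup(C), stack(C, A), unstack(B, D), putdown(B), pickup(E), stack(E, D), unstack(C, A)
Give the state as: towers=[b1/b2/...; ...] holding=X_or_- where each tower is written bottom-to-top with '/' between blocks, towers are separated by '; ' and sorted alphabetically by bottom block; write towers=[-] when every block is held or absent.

step 1 (pickup(C)): towers=[A; D/B; E] holding=C
step 2 (stack(C, A)): towers=[A/C; D/B; E] holding=-
step 3 (unstack(B, D)): towers=[A/C; D; E] holding=B
step 4 (putdown(B)): towers=[A/C; B; D; E] holding=-
step 5 (pickup(E)): towers=[A/C; B; D] holding=E
step 6 (stack(E, D)): towers=[A/C; B; D/E] holding=-
step 7 (unstack(C, A)): towers=[A; B; D/E] holding=C

towers=[A; B; D/E] holding=C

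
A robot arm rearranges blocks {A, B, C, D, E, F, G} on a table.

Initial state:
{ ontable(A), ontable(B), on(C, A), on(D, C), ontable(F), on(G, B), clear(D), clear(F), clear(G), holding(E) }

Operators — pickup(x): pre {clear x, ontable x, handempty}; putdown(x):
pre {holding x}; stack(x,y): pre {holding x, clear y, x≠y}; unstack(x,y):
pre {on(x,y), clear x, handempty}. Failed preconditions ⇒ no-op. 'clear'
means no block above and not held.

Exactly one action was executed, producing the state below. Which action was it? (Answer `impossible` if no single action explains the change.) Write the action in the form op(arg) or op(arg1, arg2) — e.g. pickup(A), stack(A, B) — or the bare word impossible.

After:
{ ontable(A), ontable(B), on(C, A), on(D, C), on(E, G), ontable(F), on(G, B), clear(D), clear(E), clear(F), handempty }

target: towers=[A/C/D; B/G/E; F] holding=-
        putdown(E) → towers=[A/C/D; B/G; E; F] holding=-
       stack(E, F) → towers=[A/C/D; B/G; F/E] holding=-
       stack(E, G) → towers=[A/C/D; B/G/E; F] holding=-  ← match
       stack(E, D) → towers=[A/C/D/E; B/G; F] holding=-

stack(E, G)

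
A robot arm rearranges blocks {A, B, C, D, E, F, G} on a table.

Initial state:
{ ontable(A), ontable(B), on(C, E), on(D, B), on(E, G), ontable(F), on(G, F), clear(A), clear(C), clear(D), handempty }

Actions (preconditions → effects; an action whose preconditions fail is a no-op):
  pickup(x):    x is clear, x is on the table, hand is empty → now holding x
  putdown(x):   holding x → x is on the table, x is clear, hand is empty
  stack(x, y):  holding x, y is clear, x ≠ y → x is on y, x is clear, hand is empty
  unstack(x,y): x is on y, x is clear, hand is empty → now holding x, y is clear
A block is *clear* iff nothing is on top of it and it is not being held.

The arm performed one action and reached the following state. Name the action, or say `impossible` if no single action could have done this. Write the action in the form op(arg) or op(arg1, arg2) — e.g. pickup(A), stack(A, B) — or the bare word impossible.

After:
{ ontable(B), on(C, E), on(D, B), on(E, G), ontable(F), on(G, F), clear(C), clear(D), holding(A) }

target: towers=[B/D; F/G/E/C] holding=A
     unstack(D, B) → towers=[A; B; F/G/E/C] holding=D
         pickup(A) → towers=[B/D; F/G/E/C] holding=A  ← match
     unstack(C, E) → towers=[A; B/D; F/G/E] holding=C

pickup(A)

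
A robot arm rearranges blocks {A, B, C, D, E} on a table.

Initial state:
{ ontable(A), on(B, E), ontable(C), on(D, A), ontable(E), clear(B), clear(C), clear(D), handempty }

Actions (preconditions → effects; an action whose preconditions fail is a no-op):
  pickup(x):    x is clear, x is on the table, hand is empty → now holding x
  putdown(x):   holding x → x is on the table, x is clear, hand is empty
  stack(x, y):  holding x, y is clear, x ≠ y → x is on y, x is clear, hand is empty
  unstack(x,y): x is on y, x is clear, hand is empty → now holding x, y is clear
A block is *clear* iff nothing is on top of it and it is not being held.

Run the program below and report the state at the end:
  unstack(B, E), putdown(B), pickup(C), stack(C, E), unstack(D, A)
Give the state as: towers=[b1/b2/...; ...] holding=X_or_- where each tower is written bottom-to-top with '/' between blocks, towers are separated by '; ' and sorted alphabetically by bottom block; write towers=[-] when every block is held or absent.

step 1 (unstack(B, E)): towers=[A/D; C; E] holding=B
step 2 (putdown(B)): towers=[A/D; B; C; E] holding=-
step 3 (pickup(C)): towers=[A/D; B; E] holding=C
step 4 (stack(C, E)): towers=[A/D; B; E/C] holding=-
step 5 (unstack(D, A)): towers=[A; B; E/C] holding=D

towers=[A; B; E/C] holding=D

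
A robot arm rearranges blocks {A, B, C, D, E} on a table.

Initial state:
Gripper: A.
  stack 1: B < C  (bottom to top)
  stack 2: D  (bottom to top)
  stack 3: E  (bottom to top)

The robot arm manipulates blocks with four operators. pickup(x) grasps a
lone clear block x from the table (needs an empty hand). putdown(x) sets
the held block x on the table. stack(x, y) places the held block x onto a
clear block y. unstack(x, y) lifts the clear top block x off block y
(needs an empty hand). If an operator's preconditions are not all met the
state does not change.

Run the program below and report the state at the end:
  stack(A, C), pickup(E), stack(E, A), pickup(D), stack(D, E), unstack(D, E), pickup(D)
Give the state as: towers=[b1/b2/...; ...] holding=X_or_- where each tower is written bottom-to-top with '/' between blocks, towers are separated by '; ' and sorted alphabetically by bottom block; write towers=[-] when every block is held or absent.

step 1 (stack(A, C)): towers=[B/C/A; D; E] holding=-
step 2 (pickup(E)): towers=[B/C/A; D] holding=E
step 3 (stack(E, A)): towers=[B/C/A/E; D] holding=-
step 4 (pickup(D)): towers=[B/C/A/E] holding=D
step 5 (stack(D, E)): towers=[B/C/A/E/D] holding=-
step 6 (unstack(D, E)): towers=[B/C/A/E] holding=D
step 7 (pickup(D)) [no-op]: towers=[B/C/A/E] holding=D

towers=[B/C/A/E] holding=D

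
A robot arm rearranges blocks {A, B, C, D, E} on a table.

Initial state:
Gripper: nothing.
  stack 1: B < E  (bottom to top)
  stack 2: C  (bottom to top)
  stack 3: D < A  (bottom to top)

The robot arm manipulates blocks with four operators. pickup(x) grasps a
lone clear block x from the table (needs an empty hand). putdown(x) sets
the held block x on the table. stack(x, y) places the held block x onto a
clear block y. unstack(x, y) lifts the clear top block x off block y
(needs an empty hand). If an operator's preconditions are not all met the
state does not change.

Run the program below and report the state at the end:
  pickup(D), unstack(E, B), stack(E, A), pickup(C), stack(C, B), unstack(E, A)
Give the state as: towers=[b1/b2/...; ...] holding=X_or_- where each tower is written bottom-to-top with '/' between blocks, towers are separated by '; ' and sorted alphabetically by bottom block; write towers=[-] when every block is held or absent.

step 1 (pickup(D)) [no-op]: towers=[B/E; C; D/A] holding=-
step 2 (unstack(E, B)): towers=[B; C; D/A] holding=E
step 3 (stack(E, A)): towers=[B; C; D/A/E] holding=-
step 4 (pickup(C)): towers=[B; D/A/E] holding=C
step 5 (stack(C, B)): towers=[B/C; D/A/E] holding=-
step 6 (unstack(E, A)): towers=[B/C; D/A] holding=E

towers=[B/C; D/A] holding=E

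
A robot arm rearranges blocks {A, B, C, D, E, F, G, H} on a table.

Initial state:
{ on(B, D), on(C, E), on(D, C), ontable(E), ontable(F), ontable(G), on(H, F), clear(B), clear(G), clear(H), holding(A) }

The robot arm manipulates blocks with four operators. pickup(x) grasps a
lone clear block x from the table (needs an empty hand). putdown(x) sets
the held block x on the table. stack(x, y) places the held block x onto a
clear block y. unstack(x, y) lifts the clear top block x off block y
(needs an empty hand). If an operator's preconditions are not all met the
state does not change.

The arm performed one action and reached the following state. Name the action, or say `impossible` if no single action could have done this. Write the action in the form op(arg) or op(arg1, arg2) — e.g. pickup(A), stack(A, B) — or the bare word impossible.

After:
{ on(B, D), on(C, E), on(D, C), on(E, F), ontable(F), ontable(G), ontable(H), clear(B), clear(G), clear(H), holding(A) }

target: towers=[F/E/C/D/B; G; H] holding=A
        putdown(A) → towers=[A; E/C/D/B; F/H; G] holding=-
       stack(A, G) → towers=[E/C/D/B; F/H; G/A] holding=-
       stack(A, H) → towers=[E/C/D/B; F/H/A; G] holding=-
       stack(A, B) → towers=[E/C/D/B/A; F/H; G] holding=-
none of the 4 applicable actions match → impossible

impossible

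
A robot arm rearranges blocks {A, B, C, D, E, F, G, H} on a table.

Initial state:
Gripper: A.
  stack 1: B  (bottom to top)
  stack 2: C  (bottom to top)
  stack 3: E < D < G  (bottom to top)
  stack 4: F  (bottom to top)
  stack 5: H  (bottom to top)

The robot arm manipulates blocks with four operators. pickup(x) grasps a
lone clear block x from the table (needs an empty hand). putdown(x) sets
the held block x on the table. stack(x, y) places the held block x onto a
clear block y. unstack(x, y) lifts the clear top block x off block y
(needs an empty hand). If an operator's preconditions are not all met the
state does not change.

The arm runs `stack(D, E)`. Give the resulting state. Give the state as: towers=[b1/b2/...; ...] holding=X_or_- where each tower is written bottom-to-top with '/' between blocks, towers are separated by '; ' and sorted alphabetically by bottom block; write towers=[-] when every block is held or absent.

towers=[B; C; E/D/G; F; H] holding=A

before: towers=[B; C; E/D/G; F; H] holding=A
pre[stack(D, E)]: holding(D) fail, clear(E) fail, D≠E ok
holding(D), clear(E) unmet → stack(D, E) is a no-op
after:  towers=[B; C; E/D/G; F; H] holding=A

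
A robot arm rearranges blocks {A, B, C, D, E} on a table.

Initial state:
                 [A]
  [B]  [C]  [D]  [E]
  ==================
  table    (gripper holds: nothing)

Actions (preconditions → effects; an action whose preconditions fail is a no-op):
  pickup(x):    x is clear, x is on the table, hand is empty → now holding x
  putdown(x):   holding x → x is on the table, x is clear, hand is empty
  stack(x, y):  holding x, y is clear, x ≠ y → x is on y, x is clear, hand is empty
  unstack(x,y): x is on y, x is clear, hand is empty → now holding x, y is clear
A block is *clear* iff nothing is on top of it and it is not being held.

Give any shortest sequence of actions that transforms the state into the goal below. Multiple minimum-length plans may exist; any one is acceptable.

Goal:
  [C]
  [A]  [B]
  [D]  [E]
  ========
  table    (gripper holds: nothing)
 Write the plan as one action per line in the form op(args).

step 1 (unstack(A, E)): towers=[B; C; D; E] holding=A
step 2 (stack(A, D)): towers=[B; C; D/A; E] holding=-
step 3 (pickup(B)): towers=[C; D/A; E] holding=B
step 4 (stack(B, E)): towers=[C; D/A; E/B] holding=-
step 5 (pickup(C)): towers=[D/A; E/B] holding=C
step 6 (stack(C, A)): towers=[D/A/C; E/B] holding=-
goal check: towers=[D/A/C; E/B] holding=- — reached (length 6, optimal by BFS)

unstack(A, E)
stack(A, D)
pickup(B)
stack(B, E)
pickup(C)
stack(C, A)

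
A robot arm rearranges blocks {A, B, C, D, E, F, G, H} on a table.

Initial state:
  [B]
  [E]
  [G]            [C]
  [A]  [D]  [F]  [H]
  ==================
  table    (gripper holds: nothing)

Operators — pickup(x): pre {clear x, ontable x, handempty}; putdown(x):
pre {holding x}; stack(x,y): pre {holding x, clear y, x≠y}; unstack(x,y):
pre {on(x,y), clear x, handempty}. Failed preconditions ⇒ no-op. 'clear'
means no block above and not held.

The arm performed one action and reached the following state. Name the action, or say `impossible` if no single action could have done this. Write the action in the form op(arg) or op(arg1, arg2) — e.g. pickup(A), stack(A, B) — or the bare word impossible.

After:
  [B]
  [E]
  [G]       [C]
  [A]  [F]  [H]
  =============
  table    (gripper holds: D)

pickup(D)

target: towers=[A/G/E/B; F; H/C] holding=D
     unstack(B, E) → towers=[A/G/E; D; F; H/C] holding=B
         pickup(F) → towers=[A/G/E/B; D; H/C] holding=F
         pickup(D) → towers=[A/G/E/B; F; H/C] holding=D  ← match
     unstack(C, H) → towers=[A/G/E/B; D; F; H] holding=C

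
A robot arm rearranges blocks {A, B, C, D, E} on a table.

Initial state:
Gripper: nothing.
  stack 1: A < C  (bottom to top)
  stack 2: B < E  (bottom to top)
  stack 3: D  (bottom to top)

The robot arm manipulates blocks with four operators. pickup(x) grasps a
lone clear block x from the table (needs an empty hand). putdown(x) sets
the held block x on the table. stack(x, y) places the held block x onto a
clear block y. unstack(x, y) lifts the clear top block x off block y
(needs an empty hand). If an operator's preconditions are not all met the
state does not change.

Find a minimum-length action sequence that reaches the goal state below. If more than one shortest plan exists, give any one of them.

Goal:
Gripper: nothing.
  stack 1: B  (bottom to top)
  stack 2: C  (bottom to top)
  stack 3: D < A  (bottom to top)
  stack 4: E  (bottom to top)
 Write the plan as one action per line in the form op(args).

step 1 (unstack(E, B)): towers=[A/C; B; D] holding=E
step 2 (putdown(E)): towers=[A/C; B; D; E] holding=-
step 3 (unstack(C, A)): towers=[A; B; D; E] holding=C
step 4 (putdown(C)): towers=[A; B; C; D; E] holding=-
step 5 (pickup(A)): towers=[B; C; D; E] holding=A
step 6 (stack(A, D)): towers=[B; C; D/A; E] holding=-
goal check: towers=[B; C; D/A; E] holding=- — reached (length 6, optimal by BFS)

unstack(E, B)
putdown(E)
unstack(C, A)
putdown(C)
pickup(A)
stack(A, D)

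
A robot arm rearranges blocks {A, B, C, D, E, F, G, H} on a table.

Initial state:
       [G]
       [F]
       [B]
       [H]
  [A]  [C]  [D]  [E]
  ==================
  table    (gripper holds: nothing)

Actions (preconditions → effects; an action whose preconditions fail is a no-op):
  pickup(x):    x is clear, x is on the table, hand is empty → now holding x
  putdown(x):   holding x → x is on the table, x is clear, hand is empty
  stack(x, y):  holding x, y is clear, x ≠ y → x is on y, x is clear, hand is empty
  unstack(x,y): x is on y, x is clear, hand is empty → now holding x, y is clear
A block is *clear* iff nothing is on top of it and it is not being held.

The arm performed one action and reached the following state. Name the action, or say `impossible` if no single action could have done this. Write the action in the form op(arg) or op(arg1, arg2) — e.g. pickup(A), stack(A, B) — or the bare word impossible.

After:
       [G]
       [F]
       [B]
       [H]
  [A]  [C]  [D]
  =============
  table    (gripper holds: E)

pickup(E)

target: towers=[A; C/H/B/F/G; D] holding=E
     unstack(G, F) → towers=[A; C/H/B/F; D; E] holding=G
         pickup(A) → towers=[C/H/B/F/G; D; E] holding=A
         pickup(E) → towers=[A; C/H/B/F/G; D] holding=E  ← match
         pickup(D) → towers=[A; C/H/B/F/G; E] holding=D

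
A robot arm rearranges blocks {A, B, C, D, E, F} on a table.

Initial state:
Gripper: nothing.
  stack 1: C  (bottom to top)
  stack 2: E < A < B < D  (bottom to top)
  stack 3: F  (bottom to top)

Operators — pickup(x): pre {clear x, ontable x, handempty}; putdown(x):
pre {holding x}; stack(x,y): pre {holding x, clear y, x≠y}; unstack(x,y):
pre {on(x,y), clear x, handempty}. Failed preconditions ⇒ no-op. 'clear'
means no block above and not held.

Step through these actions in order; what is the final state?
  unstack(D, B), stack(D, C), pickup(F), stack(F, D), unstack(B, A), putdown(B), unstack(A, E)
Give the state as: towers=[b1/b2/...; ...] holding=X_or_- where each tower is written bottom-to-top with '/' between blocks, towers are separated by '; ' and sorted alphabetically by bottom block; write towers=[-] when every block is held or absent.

step 1 (unstack(D, B)): towers=[C; E/A/B; F] holding=D
step 2 (stack(D, C)): towers=[C/D; E/A/B; F] holding=-
step 3 (pickup(F)): towers=[C/D; E/A/B] holding=F
step 4 (stack(F, D)): towers=[C/D/F; E/A/B] holding=-
step 5 (unstack(B, A)): towers=[C/D/F; E/A] holding=B
step 6 (putdown(B)): towers=[B; C/D/F; E/A] holding=-
step 7 (unstack(A, E)): towers=[B; C/D/F; E] holding=A

towers=[B; C/D/F; E] holding=A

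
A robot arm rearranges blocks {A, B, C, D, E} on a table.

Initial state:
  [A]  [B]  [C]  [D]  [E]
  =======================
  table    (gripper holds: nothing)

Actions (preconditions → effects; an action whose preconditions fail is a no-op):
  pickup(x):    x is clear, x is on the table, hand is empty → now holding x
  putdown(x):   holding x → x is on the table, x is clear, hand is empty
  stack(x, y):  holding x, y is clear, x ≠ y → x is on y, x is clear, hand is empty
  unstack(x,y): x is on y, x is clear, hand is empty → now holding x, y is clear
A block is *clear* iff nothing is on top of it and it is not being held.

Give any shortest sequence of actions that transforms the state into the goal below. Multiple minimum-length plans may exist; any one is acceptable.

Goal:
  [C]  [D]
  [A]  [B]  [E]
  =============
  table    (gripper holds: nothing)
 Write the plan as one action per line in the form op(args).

pickup(D)
stack(D, B)
pickup(C)
stack(C, A)

step 1 (pickup(D)): towers=[A; B; C; E] holding=D
step 2 (stack(D, B)): towers=[A; B/D; C; E] holding=-
step 3 (pickup(C)): towers=[A; B/D; E] holding=C
step 4 (stack(C, A)): towers=[A/C; B/D; E] holding=-
goal check: towers=[A/C; B/D; E] holding=- — reached (length 4, optimal by BFS)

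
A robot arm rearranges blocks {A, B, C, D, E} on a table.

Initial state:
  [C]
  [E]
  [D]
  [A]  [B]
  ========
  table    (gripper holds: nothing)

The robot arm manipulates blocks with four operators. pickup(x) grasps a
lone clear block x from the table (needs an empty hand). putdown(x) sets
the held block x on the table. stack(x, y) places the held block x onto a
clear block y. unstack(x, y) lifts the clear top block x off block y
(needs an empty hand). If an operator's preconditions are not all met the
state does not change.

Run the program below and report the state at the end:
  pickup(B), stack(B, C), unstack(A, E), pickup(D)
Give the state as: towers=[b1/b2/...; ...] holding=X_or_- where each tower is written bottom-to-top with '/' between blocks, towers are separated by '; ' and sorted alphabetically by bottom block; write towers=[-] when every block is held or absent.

step 1 (pickup(B)): towers=[A/D/E/C] holding=B
step 2 (stack(B, C)): towers=[A/D/E/C/B] holding=-
step 3 (unstack(A, E)) [no-op]: towers=[A/D/E/C/B] holding=-
step 4 (pickup(D)) [no-op]: towers=[A/D/E/C/B] holding=-

towers=[A/D/E/C/B] holding=-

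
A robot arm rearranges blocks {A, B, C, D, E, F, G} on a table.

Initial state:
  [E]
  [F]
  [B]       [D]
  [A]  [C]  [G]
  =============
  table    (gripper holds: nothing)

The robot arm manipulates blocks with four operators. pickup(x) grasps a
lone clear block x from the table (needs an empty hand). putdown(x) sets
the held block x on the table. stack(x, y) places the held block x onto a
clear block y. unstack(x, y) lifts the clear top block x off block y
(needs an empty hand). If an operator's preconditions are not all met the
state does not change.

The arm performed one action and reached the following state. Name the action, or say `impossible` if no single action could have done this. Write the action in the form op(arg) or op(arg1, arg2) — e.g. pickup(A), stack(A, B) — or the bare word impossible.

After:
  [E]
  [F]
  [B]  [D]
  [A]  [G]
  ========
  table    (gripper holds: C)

pickup(C)

target: towers=[A/B/F/E; G/D] holding=C
     unstack(D, G) → towers=[A/B/F/E; C; G] holding=D
     unstack(E, F) → towers=[A/B/F; C; G/D] holding=E
         pickup(C) → towers=[A/B/F/E; G/D] holding=C  ← match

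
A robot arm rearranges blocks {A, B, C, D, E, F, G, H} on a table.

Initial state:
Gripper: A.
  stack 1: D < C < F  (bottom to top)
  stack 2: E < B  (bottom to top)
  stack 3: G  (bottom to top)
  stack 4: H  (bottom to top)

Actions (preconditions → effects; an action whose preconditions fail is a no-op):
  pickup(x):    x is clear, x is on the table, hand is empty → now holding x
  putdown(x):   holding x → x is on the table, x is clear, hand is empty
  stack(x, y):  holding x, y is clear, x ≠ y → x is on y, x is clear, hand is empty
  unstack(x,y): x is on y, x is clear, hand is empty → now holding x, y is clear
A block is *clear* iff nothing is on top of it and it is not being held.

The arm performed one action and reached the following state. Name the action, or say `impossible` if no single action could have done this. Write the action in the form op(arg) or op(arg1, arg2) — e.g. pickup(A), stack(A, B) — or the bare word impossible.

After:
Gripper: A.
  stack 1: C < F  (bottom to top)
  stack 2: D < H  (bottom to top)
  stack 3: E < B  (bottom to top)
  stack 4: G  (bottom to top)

impossible

target: towers=[C/F; D/H; E/B; G] holding=A
        putdown(A) → towers=[A; D/C/F; E/B; G; H] holding=-
       stack(A, G) → towers=[D/C/F; E/B; G/A; H] holding=-
       stack(A, H) → towers=[D/C/F; E/B; G; H/A] holding=-
       stack(A, B) → towers=[D/C/F; E/B/A; G; H] holding=-
       stack(A, F) → towers=[D/C/F/A; E/B; G; H] holding=-
none of the 5 applicable actions match → impossible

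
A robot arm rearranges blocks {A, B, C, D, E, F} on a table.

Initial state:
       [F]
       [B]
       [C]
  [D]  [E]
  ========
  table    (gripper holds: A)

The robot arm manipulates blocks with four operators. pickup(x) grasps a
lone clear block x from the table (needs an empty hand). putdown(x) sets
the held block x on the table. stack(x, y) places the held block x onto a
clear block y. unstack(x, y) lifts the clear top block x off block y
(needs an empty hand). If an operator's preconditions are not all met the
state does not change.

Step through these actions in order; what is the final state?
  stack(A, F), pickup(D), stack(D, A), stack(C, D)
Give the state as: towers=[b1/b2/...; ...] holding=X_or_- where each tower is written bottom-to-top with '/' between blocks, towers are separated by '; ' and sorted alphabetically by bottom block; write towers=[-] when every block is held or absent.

step 1 (stack(A, F)): towers=[D; E/C/B/F/A] holding=-
step 2 (pickup(D)): towers=[E/C/B/F/A] holding=D
step 3 (stack(D, A)): towers=[E/C/B/F/A/D] holding=-
step 4 (stack(C, D)) [no-op]: towers=[E/C/B/F/A/D] holding=-

towers=[E/C/B/F/A/D] holding=-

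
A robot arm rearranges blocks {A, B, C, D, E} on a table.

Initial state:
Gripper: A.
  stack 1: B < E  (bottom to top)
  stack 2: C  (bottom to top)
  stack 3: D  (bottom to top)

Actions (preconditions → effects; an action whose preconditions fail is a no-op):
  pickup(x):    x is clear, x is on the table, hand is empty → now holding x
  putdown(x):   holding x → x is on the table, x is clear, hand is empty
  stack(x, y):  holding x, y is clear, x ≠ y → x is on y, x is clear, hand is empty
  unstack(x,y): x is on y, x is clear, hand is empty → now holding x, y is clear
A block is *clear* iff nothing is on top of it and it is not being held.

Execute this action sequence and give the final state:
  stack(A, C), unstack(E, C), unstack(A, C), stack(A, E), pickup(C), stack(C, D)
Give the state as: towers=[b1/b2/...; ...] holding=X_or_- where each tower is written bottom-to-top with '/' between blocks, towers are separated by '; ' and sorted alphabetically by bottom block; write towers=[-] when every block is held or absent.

step 1 (stack(A, C)): towers=[B/E; C/A; D] holding=-
step 2 (unstack(E, C)) [no-op]: towers=[B/E; C/A; D] holding=-
step 3 (unstack(A, C)): towers=[B/E; C; D] holding=A
step 4 (stack(A, E)): towers=[B/E/A; C; D] holding=-
step 5 (pickup(C)): towers=[B/E/A; D] holding=C
step 6 (stack(C, D)): towers=[B/E/A; D/C] holding=-

towers=[B/E/A; D/C] holding=-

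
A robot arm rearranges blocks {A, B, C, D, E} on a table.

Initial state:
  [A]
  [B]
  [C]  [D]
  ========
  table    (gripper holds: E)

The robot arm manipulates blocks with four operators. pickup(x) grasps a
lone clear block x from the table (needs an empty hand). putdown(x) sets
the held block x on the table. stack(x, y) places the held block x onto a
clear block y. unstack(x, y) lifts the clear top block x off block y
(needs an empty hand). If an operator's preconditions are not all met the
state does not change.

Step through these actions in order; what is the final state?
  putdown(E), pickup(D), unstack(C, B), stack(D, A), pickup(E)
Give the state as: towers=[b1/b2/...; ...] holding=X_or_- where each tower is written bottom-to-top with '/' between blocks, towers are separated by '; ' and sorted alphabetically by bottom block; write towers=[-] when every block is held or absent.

step 1 (putdown(E)): towers=[C/B/A; D; E] holding=-
step 2 (pickup(D)): towers=[C/B/A; E] holding=D
step 3 (unstack(C, B)) [no-op]: towers=[C/B/A; E] holding=D
step 4 (stack(D, A)): towers=[C/B/A/D; E] holding=-
step 5 (pickup(E)): towers=[C/B/A/D] holding=E

towers=[C/B/A/D] holding=E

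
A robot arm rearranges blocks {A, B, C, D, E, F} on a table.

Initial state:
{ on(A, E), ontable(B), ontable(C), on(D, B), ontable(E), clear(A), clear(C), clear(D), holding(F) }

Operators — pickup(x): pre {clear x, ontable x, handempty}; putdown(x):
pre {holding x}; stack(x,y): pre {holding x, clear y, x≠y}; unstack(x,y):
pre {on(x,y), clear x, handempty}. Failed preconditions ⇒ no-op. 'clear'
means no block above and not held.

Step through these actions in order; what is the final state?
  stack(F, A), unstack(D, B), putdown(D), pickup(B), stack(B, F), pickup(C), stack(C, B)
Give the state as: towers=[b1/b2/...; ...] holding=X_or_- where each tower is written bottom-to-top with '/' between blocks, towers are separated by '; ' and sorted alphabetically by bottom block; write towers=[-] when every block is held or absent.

towers=[D; E/A/F/B/C] holding=-

step 1 (stack(F, A)): towers=[B/D; C; E/A/F] holding=-
step 2 (unstack(D, B)): towers=[B; C; E/A/F] holding=D
step 3 (putdown(D)): towers=[B; C; D; E/A/F] holding=-
step 4 (pickup(B)): towers=[C; D; E/A/F] holding=B
step 5 (stack(B, F)): towers=[C; D; E/A/F/B] holding=-
step 6 (pickup(C)): towers=[D; E/A/F/B] holding=C
step 7 (stack(C, B)): towers=[D; E/A/F/B/C] holding=-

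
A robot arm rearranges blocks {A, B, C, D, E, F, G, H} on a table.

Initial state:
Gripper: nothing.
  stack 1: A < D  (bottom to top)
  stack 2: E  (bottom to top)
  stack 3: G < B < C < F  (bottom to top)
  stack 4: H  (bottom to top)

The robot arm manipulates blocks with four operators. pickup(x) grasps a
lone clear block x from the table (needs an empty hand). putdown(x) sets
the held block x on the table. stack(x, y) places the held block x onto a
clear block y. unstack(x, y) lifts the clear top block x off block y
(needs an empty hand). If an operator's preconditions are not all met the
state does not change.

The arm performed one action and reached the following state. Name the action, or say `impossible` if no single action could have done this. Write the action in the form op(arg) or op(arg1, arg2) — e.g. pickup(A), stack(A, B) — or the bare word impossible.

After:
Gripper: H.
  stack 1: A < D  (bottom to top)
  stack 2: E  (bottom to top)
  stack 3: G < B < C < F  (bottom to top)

pickup(H)

target: towers=[A/D; E; G/B/C/F] holding=H
         pickup(E) → towers=[A/D; G/B/C/F; H] holding=E
         pickup(H) → towers=[A/D; E; G/B/C/F] holding=H  ← match
     unstack(F, C) → towers=[A/D; E; G/B/C; H] holding=F
     unstack(D, A) → towers=[A; E; G/B/C/F; H] holding=D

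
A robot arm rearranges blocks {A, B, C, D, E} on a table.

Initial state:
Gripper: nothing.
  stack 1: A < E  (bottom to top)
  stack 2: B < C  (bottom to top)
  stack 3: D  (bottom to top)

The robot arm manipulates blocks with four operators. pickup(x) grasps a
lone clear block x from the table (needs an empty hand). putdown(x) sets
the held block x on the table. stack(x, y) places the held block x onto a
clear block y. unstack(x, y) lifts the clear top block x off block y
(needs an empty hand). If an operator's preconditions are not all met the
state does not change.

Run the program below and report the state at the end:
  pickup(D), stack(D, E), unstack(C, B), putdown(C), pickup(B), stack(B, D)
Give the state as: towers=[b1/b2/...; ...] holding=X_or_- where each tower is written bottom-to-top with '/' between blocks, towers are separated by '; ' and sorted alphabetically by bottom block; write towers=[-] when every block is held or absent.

towers=[A/E/D/B; C] holding=-

step 1 (pickup(D)): towers=[A/E; B/C] holding=D
step 2 (stack(D, E)): towers=[A/E/D; B/C] holding=-
step 3 (unstack(C, B)): towers=[A/E/D; B] holding=C
step 4 (putdown(C)): towers=[A/E/D; B; C] holding=-
step 5 (pickup(B)): towers=[A/E/D; C] holding=B
step 6 (stack(B, D)): towers=[A/E/D/B; C] holding=-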